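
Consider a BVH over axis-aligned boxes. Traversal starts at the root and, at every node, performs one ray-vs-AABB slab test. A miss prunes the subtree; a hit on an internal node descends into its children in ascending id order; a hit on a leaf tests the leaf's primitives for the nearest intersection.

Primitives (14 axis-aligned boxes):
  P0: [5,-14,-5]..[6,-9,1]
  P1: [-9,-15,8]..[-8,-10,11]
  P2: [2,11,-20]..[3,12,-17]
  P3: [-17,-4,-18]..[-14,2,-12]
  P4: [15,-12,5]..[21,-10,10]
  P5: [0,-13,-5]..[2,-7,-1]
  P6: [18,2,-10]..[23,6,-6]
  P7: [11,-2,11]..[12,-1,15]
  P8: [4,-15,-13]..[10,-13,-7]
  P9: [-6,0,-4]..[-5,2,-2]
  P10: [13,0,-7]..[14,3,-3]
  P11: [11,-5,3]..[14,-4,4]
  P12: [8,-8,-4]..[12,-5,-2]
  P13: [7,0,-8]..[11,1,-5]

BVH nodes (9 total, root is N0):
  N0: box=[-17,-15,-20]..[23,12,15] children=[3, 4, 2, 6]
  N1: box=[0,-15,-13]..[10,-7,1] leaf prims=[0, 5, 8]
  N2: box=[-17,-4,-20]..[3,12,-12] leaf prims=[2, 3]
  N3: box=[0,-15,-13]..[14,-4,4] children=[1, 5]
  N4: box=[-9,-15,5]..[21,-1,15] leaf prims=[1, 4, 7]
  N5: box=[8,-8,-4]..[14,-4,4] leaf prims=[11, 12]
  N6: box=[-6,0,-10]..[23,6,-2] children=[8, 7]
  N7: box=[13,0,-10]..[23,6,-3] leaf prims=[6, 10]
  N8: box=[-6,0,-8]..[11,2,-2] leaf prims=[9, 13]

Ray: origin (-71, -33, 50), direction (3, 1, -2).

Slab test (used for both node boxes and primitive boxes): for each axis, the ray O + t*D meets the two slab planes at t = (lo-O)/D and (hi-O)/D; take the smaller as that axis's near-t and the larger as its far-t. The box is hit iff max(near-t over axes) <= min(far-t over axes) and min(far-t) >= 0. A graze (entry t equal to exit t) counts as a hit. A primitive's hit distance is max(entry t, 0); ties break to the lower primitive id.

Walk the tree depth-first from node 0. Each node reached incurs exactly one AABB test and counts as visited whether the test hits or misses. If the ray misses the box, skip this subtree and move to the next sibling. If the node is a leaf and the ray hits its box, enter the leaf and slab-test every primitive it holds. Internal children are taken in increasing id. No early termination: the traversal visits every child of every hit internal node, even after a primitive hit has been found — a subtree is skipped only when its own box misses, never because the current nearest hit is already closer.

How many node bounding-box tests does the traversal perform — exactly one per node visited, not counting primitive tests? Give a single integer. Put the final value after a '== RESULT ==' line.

Trace the traversal:
N0 x:[18,94/3] y:[18,45] z:[35/2,35] -> hit [18,94/3], descend [2, 3, 4, 6]
  N2 x:[18,74/3] y:[29,45] z:[31,35] -> miss, prune
  N3 x:[71/3,85/3] y:[18,29] z:[23,63/2] -> hit [71/3,85/3], descend [1, 5]
    N1 x:[71/3,27] y:[18,26] z:[49/2,63/2] -> hit [49/2,26] leaf, test {P0(miss), P5(miss), P8(miss)}
    N5 x:[79/3,85/3] y:[25,29] z:[23,27] -> hit [79/3,27] leaf, test {P11(miss), P12@t=79/3}
  N4 x:[62/3,92/3] y:[18,32] z:[35/2,45/2] -> hit [62/3,45/2] leaf, test {P1@t=62/3, P4(miss), P7(miss)}
  N6 x:[65/3,94/3] y:[33,39] z:[26,30] -> miss, prune

order=[0, 2, 3, 1, 5, 4, 6]  |boxes|=7  |leaves|=3  hit=P1

== RESULT ==
7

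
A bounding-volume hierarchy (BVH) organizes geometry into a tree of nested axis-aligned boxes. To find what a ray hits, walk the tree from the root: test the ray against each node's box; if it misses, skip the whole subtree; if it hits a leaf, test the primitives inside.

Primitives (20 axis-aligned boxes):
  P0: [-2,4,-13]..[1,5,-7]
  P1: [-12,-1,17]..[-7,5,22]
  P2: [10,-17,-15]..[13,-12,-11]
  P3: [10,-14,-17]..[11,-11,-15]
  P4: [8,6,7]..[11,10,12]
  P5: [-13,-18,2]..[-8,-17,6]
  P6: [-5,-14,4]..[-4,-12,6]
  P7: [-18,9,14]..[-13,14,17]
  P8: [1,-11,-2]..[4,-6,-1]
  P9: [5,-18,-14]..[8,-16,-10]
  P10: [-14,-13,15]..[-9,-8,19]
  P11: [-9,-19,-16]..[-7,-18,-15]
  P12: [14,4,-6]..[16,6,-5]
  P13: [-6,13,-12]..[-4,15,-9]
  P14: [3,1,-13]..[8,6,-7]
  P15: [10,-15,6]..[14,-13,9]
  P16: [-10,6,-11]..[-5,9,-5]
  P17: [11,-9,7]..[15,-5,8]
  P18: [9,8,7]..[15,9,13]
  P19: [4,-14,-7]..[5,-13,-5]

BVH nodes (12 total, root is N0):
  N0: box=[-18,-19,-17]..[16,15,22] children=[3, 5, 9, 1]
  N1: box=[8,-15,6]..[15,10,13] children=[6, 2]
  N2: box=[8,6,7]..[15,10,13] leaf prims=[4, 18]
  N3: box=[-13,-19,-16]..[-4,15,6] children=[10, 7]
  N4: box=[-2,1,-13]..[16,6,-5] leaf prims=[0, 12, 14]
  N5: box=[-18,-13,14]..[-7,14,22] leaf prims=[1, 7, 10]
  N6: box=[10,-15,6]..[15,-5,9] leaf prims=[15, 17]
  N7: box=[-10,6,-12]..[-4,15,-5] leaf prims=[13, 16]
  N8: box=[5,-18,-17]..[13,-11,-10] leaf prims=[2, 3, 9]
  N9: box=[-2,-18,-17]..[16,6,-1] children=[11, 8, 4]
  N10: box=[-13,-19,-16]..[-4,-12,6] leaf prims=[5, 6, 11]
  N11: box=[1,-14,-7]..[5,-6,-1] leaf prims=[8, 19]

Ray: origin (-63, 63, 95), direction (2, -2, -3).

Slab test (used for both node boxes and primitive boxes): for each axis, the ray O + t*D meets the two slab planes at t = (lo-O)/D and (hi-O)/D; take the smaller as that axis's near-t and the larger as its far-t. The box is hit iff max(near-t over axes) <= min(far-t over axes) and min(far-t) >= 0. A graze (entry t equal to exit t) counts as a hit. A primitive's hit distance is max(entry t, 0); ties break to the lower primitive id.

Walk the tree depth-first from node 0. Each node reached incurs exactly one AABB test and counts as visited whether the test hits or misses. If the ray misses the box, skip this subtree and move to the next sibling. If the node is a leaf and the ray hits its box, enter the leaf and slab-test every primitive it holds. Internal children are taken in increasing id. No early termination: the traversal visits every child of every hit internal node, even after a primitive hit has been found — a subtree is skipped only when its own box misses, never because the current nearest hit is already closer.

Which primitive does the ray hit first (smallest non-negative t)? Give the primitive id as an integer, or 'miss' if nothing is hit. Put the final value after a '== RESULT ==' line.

Walk:
N0 x:[45/2,79/2] y:[24,41] z:[73/3,112/3] -> hit [73/3,112/3], descend [1, 3, 5, 9]
  N1 x:[71/2,39] y:[53/2,39] z:[82/3,89/3] -> miss, prune
  N3 x:[25,59/2] y:[24,41] z:[89/3,37] -> miss, prune
  N5 x:[45/2,28] y:[49/2,38] z:[73/3,27] -> hit [49/2,27] leaf, test {P1(miss), P7(miss), P10(miss)}
  N9 x:[61/2,79/2] y:[57/2,81/2] z:[32,112/3] -> hit [32,112/3], descend [4, 8, 11]
    N4 x:[61/2,79/2] y:[57/2,31] z:[100/3,36] -> miss, prune
    N8 x:[34,38] y:[37,81/2] z:[35,112/3] -> hit [37,112/3] leaf, test {P2(miss), P3@t=37, P9(miss)}
    N11 x:[32,34] y:[69/2,77/2] z:[32,34] -> miss, prune

8 AABB tests over nodes [0, 1, 3, 5, 9, 4, 8, 11]; 2 leaves entered; closest P3.

== RESULT ==
3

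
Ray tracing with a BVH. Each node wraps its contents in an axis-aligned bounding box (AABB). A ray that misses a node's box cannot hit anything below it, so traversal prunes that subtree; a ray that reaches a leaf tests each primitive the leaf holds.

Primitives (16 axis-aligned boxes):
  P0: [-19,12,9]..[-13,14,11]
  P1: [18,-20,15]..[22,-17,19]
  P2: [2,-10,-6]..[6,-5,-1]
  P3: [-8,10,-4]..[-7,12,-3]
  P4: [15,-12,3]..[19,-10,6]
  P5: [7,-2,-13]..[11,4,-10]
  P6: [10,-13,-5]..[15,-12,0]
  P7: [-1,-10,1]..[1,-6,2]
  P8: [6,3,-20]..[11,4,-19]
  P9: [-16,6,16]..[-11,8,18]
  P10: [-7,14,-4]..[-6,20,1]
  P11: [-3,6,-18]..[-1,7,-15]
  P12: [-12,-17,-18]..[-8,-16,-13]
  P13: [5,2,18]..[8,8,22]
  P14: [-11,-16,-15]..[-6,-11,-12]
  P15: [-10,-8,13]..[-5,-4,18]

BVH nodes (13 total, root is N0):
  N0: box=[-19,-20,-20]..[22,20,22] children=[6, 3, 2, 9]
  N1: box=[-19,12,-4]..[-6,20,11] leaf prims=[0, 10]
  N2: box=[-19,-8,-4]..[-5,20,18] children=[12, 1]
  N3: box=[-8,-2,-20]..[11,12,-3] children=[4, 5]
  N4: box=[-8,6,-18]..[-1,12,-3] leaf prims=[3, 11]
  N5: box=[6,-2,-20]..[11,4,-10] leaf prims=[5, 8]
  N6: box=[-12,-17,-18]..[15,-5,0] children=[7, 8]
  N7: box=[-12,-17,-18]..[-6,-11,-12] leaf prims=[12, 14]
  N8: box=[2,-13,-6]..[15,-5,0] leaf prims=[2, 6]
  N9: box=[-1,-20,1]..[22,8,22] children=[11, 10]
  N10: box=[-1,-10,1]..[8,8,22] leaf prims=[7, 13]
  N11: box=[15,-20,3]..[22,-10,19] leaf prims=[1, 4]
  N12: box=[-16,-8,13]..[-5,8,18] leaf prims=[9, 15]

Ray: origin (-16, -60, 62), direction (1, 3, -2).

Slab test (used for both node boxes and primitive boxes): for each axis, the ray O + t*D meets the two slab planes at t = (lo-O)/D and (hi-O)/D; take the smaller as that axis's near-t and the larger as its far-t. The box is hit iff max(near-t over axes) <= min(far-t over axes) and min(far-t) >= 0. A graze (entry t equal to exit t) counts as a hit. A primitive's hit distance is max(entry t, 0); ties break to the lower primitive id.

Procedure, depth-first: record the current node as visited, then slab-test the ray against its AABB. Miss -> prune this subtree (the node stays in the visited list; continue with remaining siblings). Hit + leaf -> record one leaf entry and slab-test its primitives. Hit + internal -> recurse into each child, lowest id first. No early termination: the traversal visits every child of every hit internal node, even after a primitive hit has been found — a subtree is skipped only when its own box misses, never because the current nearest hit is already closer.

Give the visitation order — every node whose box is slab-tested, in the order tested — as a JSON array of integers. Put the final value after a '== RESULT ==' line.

Traverse from the root:
N0 x:[-3,38] y:[40/3,80/3] z:[20,41] -> hit [20,80/3], descend [2, 3, 6, 9]
  N2 x:[-3,11] y:[52/3,80/3] z:[22,33] -> miss, prune
  N3 x:[8,27] y:[58/3,24] z:[65/2,41] -> miss, prune
  N6 x:[4,31] y:[43/3,55/3] z:[31,40] -> miss, prune
  N9 x:[15,38] y:[40/3,68/3] z:[20,61/2] -> hit [20,68/3], descend [10, 11]
    N10 x:[15,24] y:[50/3,68/3] z:[20,61/2] -> hit [20,68/3] leaf, test {P7(miss), P13@t=21}
    N11 x:[31,38] y:[40/3,50/3] z:[43/2,59/2] -> miss, prune

7 AABB tests over nodes [0, 2, 3, 6, 9, 10, 11]; 1 leaf entered; closest P13.

== RESULT ==
[0, 2, 3, 6, 9, 10, 11]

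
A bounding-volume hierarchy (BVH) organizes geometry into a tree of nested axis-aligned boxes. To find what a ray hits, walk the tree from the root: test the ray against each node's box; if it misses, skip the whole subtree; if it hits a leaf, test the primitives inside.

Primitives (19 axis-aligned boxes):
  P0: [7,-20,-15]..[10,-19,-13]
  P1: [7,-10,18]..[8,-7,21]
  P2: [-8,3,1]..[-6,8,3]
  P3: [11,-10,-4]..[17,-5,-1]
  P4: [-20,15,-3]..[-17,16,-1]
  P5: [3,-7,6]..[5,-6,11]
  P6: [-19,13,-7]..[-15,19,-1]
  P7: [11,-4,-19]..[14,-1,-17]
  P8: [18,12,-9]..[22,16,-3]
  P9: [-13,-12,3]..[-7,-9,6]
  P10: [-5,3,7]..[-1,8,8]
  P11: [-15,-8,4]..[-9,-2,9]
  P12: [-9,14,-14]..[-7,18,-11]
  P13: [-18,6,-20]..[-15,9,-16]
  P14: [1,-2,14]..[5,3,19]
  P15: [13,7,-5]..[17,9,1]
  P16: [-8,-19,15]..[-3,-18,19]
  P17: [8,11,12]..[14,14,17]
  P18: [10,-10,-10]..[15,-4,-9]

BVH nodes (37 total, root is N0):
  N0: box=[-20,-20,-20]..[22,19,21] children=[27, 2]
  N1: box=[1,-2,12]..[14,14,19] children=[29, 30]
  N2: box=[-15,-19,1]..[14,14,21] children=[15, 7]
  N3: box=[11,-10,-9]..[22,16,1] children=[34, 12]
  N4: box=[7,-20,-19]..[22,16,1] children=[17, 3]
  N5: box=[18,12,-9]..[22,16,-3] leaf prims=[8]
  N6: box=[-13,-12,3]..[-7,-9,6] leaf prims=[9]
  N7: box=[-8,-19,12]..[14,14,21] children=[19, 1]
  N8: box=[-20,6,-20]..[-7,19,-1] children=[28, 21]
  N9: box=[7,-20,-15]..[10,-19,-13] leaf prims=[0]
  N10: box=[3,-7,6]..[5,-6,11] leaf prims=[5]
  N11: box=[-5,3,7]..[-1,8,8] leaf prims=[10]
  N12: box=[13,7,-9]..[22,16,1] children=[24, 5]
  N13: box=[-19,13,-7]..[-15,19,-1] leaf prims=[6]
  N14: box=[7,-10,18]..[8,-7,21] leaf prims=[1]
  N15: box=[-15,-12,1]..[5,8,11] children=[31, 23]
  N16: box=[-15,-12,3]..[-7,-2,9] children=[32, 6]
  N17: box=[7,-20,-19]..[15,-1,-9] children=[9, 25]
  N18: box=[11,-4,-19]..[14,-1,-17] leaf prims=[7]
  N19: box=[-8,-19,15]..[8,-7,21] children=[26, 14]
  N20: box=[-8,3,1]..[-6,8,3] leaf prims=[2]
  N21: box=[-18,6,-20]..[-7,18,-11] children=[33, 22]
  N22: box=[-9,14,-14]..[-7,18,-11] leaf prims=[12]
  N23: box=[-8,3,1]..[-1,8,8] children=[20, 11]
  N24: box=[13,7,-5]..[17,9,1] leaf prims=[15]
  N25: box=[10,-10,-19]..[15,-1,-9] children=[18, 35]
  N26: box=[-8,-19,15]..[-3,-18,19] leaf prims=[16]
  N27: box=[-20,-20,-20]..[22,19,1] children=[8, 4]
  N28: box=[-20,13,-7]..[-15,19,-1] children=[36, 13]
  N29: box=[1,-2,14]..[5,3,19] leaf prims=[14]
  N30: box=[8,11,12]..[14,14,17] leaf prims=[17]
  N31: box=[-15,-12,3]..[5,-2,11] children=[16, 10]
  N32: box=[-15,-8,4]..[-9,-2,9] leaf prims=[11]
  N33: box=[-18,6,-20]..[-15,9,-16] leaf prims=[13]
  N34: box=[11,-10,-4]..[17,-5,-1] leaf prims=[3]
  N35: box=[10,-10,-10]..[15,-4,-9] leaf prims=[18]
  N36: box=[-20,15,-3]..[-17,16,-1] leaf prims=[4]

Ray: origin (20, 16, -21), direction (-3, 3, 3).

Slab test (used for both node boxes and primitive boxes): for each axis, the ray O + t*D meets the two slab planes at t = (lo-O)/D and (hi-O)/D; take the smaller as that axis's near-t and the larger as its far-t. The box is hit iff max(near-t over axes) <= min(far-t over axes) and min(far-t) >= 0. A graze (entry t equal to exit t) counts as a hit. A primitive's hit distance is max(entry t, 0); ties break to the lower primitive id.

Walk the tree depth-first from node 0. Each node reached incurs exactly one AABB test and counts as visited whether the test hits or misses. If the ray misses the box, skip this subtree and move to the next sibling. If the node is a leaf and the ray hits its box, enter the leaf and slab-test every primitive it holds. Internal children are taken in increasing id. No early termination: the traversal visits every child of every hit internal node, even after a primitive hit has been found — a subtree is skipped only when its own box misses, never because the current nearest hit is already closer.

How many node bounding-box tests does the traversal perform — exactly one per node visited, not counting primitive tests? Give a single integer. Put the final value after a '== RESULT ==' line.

Walk:
N0 x:[-2/3,40/3] y:[-12,1] z:[1/3,14] -> hit [1/3,1], descend [2, 27]
  N2 x:[2,35/3] y:[-35/3,-2/3] z:[22/3,14] -> miss, prune
  N27 x:[-2/3,40/3] y:[-12,1] z:[1/3,22/3] -> hit [1/3,1], descend [4, 8]
    N4 x:[-2/3,13/3] y:[-12,0] z:[2/3,22/3] -> miss, prune
    N8 x:[9,40/3] y:[-10/3,1] z:[1/3,20/3] -> miss, prune

Visited [0, 2, 27, 4, 8]. Tests: 5 box, 0 leaf. Nearest: miss.

== RESULT ==
5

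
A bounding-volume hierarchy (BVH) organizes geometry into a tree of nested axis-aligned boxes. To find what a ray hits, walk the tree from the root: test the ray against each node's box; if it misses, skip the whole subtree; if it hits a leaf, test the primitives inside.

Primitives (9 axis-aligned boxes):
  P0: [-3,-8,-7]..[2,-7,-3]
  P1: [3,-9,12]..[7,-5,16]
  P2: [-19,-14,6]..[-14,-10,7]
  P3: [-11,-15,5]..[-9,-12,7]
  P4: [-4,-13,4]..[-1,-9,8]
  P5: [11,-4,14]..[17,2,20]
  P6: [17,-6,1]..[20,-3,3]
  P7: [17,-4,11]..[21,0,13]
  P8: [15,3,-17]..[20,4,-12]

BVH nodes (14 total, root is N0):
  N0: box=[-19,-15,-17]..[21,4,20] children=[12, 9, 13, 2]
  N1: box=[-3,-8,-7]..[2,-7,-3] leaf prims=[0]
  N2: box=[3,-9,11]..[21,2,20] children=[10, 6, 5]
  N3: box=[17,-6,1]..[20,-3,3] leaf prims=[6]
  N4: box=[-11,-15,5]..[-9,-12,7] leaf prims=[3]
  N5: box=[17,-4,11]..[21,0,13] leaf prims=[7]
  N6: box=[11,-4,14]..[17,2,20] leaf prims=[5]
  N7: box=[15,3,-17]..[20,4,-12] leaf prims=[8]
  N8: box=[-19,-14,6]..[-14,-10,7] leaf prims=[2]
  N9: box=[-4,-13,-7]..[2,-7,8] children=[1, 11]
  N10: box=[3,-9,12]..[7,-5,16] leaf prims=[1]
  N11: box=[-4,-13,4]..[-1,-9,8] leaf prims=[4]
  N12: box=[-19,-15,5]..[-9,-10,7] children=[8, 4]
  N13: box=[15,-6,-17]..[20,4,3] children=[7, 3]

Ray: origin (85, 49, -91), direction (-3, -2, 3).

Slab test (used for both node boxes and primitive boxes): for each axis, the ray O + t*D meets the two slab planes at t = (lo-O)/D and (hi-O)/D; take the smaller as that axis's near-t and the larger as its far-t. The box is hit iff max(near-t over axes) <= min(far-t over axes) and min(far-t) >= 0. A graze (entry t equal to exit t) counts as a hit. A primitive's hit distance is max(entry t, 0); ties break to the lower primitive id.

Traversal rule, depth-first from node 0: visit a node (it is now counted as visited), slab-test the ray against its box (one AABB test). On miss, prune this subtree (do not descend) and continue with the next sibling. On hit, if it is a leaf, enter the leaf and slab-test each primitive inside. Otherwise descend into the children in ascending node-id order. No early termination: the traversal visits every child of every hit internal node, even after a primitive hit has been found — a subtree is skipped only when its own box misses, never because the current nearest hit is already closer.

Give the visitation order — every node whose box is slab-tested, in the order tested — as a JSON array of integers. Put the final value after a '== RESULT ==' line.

Walk:
N0 x:[64/3,104/3] y:[45/2,32] z:[74/3,37] -> hit [74/3,32], descend [2, 9, 12, 13]
  N2 x:[64/3,82/3] y:[47/2,29] z:[34,37] -> miss, prune
  N9 x:[83/3,89/3] y:[28,31] z:[28,33] -> hit [28,89/3], descend [1, 11]
    N1 x:[83/3,88/3] y:[28,57/2] z:[28,88/3] -> hit [28,57/2] leaf, test {P0@t=28}
    N11 x:[86/3,89/3] y:[29,31] z:[95/3,33] -> miss, prune
  N12 x:[94/3,104/3] y:[59/2,32] z:[32,98/3] -> hit [32,32], descend [4, 8]
    N4 x:[94/3,32] y:[61/2,32] z:[32,98/3] -> hit [32,32] leaf, test {P3@t=32}
    N8 x:[33,104/3] y:[59/2,63/2] z:[97/3,98/3] -> miss, prune
  N13 x:[65/3,70/3] y:[45/2,55/2] z:[74/3,94/3] -> miss, prune

Visited [0, 2, 9, 1, 11, 12, 4, 8, 13]. Tests: 9 box, 2 leaf. Nearest: P0.

== RESULT ==
[0, 2, 9, 1, 11, 12, 4, 8, 13]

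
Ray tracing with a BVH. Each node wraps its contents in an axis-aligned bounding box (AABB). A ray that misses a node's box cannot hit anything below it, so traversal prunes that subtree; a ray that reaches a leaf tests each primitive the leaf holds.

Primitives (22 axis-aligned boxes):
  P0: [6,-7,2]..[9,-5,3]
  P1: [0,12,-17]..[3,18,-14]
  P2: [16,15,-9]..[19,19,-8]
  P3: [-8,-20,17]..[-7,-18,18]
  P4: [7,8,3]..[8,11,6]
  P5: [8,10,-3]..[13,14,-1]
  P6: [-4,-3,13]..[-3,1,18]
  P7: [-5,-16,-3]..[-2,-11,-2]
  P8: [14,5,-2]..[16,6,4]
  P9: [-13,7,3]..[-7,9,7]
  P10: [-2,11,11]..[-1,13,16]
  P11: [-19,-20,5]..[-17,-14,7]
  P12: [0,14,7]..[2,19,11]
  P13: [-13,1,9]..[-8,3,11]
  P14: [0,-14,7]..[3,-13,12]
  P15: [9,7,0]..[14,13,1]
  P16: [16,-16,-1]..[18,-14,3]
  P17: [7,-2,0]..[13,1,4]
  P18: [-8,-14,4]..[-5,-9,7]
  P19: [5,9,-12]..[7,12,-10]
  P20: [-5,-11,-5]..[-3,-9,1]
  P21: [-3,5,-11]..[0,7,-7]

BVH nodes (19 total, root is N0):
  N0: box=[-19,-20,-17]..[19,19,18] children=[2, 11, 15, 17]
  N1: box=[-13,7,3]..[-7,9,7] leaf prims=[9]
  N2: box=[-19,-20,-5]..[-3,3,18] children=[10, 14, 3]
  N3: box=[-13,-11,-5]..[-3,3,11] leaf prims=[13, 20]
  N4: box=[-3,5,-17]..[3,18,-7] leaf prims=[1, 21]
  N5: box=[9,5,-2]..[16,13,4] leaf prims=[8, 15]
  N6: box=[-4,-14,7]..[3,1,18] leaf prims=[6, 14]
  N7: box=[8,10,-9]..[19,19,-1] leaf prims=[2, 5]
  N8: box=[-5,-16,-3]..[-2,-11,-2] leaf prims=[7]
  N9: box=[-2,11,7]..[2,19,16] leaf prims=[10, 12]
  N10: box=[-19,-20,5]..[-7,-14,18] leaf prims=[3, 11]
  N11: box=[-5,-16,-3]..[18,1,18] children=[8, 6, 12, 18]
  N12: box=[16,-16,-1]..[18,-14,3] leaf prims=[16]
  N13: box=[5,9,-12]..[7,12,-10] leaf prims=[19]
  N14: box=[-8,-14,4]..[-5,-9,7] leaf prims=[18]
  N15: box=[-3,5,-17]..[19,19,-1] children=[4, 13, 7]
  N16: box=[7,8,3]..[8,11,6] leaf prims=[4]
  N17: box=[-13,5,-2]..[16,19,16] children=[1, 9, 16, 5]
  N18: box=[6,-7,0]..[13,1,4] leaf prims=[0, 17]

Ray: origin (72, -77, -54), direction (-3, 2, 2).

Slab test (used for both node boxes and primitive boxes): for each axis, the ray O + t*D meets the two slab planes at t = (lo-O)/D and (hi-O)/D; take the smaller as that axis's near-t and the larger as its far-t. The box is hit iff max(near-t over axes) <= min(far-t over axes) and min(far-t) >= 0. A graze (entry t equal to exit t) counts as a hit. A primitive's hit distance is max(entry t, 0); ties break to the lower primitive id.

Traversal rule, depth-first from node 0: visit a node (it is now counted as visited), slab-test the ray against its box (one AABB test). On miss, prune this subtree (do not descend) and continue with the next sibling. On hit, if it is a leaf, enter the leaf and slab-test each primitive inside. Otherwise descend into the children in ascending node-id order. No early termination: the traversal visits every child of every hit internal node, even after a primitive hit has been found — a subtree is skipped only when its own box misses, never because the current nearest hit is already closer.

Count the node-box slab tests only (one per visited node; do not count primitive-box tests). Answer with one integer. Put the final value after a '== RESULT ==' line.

Traverse from the root:
N0 x:[53/3,91/3] y:[57/2,48] z:[37/2,36] -> hit [57/2,91/3], descend [2, 11, 15, 17]
  N2 x:[25,91/3] y:[57/2,40] z:[49/2,36] -> hit [57/2,91/3], descend [3, 10, 14]
    N3 x:[25,85/3] y:[33,40] z:[49/2,65/2] -> miss, prune
    N10 x:[79/3,91/3] y:[57/2,63/2] z:[59/2,36] -> hit [59/2,91/3] leaf, test {P3(miss), P11@t=89/3}
    N14 x:[77/3,80/3] y:[63/2,34] z:[29,61/2] -> miss, prune
  N11 x:[18,77/3] y:[61/2,39] z:[51/2,36] -> miss, prune
  N15 x:[53/3,25] y:[41,48] z:[37/2,53/2] -> miss, prune
  N17 x:[56/3,85/3] y:[41,48] z:[26,35] -> miss, prune

8 AABB tests over nodes [0, 2, 3, 10, 14, 11, 15, 17]; 1 leaf entered; closest P11.

== RESULT ==
8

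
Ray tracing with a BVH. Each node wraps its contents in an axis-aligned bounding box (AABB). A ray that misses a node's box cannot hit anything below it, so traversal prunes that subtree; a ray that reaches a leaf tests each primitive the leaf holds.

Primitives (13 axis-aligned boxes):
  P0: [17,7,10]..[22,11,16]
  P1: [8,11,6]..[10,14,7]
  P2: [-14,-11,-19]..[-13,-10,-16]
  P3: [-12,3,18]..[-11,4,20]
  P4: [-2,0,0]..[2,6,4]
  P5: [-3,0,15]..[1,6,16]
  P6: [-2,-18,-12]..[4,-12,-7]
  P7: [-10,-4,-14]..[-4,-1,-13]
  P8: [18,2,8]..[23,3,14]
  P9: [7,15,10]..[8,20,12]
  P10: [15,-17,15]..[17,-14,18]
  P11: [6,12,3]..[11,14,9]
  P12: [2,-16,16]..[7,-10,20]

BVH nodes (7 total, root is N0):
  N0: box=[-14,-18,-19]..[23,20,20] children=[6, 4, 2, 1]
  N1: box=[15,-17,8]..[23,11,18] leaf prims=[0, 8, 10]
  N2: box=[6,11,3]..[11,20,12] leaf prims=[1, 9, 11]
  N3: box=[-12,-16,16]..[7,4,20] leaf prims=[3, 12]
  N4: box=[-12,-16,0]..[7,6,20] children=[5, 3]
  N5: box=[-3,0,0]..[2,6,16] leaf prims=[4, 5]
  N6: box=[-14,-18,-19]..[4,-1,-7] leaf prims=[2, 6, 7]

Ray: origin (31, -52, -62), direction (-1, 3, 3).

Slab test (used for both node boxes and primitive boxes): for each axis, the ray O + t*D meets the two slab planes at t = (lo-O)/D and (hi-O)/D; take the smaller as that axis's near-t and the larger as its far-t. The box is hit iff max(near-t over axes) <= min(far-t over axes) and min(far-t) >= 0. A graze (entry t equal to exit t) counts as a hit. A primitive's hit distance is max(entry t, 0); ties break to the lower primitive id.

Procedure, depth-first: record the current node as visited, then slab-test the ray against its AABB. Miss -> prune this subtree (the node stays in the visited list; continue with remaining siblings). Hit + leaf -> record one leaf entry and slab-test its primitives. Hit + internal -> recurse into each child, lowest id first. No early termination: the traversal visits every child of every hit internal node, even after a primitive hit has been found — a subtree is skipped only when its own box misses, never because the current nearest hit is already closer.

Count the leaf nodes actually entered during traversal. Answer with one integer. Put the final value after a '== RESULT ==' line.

Trace the traversal:
N0 x:[8,45] y:[34/3,24] z:[43/3,82/3] -> hit [43/3,24], descend [1, 2, 4, 6]
  N1 x:[8,16] y:[35/3,21] z:[70/3,80/3] -> miss, prune
  N2 x:[20,25] y:[21,24] z:[65/3,74/3] -> hit [65/3,24] leaf, test {P1(miss), P9@t=24, P11@t=65/3}
  N4 x:[24,43] y:[12,58/3] z:[62/3,82/3] -> miss, prune
  N6 x:[27,45] y:[34/3,17] z:[43/3,55/3] -> miss, prune

Summary -> nodes [0, 1, 2, 4, 6]; box-tests=5; leaf-entries=1; first=P11

== RESULT ==
1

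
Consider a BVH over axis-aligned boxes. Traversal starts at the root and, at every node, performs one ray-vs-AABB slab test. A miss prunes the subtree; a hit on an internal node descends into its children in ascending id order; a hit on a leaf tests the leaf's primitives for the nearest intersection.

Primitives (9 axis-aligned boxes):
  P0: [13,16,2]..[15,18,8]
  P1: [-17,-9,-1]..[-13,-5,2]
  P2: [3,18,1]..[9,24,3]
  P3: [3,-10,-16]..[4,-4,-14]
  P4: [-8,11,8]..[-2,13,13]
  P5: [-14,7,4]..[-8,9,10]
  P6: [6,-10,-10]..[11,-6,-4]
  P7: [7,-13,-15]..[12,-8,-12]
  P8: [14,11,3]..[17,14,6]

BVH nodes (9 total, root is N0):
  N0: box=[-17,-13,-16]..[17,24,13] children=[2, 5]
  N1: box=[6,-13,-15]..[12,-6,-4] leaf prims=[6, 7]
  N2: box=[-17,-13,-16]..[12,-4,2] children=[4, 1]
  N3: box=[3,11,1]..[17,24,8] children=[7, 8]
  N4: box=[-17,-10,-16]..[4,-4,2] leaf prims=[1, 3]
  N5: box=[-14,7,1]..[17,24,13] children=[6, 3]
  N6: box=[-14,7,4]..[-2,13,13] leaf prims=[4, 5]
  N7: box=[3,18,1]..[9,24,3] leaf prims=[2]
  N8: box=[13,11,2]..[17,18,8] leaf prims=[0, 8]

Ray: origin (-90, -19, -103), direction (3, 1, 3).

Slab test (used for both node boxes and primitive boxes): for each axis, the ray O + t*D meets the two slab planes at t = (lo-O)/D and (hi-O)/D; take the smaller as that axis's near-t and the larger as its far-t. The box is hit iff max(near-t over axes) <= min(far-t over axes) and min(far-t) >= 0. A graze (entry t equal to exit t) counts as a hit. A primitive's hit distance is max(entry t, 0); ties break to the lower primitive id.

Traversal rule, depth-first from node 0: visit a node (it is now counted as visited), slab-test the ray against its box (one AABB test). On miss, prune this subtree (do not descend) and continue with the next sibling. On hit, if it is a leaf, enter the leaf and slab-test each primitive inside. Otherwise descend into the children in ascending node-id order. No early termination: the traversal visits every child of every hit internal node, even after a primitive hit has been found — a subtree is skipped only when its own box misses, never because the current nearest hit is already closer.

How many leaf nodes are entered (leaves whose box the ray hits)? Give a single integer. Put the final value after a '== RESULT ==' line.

Walk:
N0 x:[73/3,107/3] y:[6,43] z:[29,116/3] -> hit [29,107/3], descend [2, 5]
  N2 x:[73/3,34] y:[6,15] z:[29,35] -> miss, prune
  N5 x:[76/3,107/3] y:[26,43] z:[104/3,116/3] -> hit [104/3,107/3], descend [3, 6]
    N3 x:[31,107/3] y:[30,43] z:[104/3,37] -> hit [104/3,107/3], descend [7, 8]
      N7 x:[31,33] y:[37,43] z:[104/3,106/3] -> miss, prune
      N8 x:[103/3,107/3] y:[30,37] z:[35,37] -> hit [35,107/3] leaf, test {P0@t=35, P8(miss)}
    N6 x:[76/3,88/3] y:[26,32] z:[107/3,116/3] -> miss, prune

Visited [0, 2, 5, 3, 7, 8, 6]. Tests: 7 box, 1 leaf. Nearest: P0.

== RESULT ==
1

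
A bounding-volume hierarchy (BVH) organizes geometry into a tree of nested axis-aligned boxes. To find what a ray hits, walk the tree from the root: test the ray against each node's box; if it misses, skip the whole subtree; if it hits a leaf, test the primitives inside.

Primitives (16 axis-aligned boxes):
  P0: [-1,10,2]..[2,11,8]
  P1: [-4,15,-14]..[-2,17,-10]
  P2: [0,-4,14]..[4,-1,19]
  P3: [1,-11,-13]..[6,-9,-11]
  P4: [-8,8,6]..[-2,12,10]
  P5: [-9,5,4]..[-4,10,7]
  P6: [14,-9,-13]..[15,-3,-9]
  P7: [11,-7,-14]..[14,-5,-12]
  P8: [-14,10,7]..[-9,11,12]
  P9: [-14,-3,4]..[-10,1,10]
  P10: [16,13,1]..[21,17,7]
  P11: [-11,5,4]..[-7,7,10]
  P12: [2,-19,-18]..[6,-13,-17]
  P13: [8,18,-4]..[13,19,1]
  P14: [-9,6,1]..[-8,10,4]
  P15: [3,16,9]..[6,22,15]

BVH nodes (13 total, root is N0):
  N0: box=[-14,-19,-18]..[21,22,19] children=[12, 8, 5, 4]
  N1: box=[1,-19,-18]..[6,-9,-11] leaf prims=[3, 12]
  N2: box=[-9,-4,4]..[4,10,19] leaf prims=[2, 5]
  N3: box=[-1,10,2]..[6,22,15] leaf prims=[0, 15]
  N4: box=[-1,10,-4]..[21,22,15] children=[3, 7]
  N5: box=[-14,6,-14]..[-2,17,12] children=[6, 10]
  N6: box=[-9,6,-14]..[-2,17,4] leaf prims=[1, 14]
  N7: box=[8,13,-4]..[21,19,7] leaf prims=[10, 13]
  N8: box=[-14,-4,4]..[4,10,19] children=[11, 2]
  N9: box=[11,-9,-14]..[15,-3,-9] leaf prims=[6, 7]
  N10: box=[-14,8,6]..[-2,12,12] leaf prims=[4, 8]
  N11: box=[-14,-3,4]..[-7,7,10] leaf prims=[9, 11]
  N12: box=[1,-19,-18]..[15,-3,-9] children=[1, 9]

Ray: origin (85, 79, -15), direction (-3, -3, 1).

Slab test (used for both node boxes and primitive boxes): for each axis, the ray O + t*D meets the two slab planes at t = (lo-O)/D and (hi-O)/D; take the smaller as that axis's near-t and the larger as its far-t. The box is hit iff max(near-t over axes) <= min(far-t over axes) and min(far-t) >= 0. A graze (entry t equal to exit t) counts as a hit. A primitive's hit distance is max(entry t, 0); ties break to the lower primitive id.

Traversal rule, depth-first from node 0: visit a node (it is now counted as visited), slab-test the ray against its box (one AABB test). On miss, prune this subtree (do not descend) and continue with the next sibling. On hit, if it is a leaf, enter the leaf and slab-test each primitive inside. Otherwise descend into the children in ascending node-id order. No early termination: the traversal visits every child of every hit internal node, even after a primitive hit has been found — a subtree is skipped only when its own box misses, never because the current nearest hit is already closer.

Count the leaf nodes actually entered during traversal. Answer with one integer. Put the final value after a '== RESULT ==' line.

Trace the traversal:
N0 x:[64/3,33] y:[19,98/3] z:[-3,34] -> hit [64/3,98/3], descend [4, 5, 8, 12]
  N4 x:[64/3,86/3] y:[19,23] z:[11,30] -> hit [64/3,23], descend [3, 7]
    N3 x:[79/3,86/3] y:[19,23] z:[17,30] -> miss, prune
    N7 x:[64/3,77/3] y:[20,22] z:[11,22] -> hit [64/3,22] leaf, test {P10@t=64/3, P13(miss)}
  N5 x:[29,33] y:[62/3,73/3] z:[1,27] -> miss, prune
  N8 x:[27,33] y:[23,83/3] z:[19,34] -> hit [27,83/3], descend [2, 11]
    N2 x:[27,94/3] y:[23,83/3] z:[19,34] -> hit [27,83/3] leaf, test {P2(miss), P5(miss)}
    N11 x:[92/3,33] y:[24,82/3] z:[19,25] -> miss, prune
  N12 x:[70/3,28] y:[82/3,98/3] z:[-3,6] -> miss, prune

Visited [0, 4, 3, 7, 5, 8, 2, 11, 12]. Tests: 9 box, 2 leaf. Nearest: P10.

== RESULT ==
2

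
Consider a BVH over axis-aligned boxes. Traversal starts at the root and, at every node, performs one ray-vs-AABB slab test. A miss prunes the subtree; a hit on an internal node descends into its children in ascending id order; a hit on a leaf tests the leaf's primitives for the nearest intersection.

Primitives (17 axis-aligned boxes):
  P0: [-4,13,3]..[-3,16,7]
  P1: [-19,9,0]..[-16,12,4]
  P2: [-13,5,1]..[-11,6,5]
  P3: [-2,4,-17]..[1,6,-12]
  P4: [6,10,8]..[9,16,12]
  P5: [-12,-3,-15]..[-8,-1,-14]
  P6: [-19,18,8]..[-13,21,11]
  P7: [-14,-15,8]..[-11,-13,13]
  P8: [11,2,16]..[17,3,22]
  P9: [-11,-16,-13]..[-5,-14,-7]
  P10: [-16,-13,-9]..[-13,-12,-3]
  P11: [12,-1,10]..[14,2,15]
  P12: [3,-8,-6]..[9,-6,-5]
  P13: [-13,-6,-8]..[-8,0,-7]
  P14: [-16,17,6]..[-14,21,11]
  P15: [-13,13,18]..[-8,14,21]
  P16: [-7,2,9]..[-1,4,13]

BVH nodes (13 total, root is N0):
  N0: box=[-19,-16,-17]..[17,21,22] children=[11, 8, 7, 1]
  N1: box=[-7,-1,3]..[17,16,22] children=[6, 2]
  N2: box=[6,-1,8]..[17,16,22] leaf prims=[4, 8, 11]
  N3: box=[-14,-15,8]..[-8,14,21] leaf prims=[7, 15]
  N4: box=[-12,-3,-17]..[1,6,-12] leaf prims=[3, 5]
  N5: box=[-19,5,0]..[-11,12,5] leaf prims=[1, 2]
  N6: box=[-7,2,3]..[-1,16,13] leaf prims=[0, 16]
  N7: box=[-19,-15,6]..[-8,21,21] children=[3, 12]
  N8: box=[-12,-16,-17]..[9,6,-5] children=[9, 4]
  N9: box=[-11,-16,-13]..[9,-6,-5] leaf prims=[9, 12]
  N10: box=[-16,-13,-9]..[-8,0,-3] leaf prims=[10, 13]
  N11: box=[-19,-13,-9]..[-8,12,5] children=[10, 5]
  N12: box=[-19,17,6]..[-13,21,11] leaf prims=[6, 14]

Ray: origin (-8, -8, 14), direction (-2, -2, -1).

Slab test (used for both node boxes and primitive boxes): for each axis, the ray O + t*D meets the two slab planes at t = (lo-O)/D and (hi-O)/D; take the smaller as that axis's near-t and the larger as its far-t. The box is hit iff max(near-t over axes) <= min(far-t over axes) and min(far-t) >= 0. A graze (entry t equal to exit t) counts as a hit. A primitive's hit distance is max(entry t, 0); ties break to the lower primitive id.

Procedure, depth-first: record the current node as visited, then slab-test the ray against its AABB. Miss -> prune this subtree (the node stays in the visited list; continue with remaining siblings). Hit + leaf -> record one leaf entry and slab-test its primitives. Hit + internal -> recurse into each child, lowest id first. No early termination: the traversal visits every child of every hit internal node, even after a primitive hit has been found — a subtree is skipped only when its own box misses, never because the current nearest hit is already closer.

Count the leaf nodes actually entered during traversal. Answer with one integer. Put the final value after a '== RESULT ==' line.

Walk:
N0 x:[-25/2,11/2] y:[-29/2,4] z:[-8,31] -> hit [-8,4], descend [1, 7, 8, 11]
  N1 x:[-25/2,-1/2] y:[-12,-7/2] z:[-8,11] -> miss, prune
  N7 x:[0,11/2] y:[-29/2,7/2] z:[-7,8] -> hit [0,7/2], descend [3, 12]
    N3 x:[0,3] y:[-11,7/2] z:[-7,6] -> hit [0,3] leaf, test {P7@t=5/2, P15(miss)}
    N12 x:[5/2,11/2] y:[-29/2,-25/2] z:[3,8] -> miss, prune
  N8 x:[-17/2,2] y:[-7,4] z:[19,31] -> miss, prune
  N11 x:[0,11/2] y:[-10,5/2] z:[9,23] -> miss, prune

order=[0, 1, 7, 3, 12, 8, 11]  |boxes|=7  |leaves|=1  hit=P7

== RESULT ==
1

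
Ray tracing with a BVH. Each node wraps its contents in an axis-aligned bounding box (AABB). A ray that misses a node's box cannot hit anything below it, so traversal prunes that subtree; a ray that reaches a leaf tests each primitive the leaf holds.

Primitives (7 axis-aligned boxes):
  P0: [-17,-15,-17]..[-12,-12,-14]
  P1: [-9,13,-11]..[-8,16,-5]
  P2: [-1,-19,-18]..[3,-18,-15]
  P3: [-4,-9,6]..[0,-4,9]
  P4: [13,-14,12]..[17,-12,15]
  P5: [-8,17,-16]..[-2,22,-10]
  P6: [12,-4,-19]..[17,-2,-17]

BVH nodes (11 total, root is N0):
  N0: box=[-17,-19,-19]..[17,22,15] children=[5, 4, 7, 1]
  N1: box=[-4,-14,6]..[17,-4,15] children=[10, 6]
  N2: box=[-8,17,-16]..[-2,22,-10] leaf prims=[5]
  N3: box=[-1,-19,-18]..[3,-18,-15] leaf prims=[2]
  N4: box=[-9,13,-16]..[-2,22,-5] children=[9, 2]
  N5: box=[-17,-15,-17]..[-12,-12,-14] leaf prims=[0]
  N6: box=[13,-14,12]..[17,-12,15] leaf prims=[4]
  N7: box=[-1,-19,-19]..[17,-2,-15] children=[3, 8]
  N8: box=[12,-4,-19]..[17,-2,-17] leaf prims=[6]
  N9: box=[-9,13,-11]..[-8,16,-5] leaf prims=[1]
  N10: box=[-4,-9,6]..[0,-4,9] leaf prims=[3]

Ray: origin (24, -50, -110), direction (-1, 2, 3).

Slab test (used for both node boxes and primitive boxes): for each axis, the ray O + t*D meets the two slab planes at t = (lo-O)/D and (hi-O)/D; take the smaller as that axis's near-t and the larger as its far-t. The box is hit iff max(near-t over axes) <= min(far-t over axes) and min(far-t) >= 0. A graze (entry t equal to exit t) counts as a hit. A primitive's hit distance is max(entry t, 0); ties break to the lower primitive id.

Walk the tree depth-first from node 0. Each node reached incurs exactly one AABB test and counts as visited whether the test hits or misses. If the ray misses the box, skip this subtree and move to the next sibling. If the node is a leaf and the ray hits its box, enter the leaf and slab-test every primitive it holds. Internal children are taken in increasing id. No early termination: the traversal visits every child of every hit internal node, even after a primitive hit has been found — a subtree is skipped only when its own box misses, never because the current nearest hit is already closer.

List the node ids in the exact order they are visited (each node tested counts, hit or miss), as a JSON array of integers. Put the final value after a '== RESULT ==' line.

Walk:
N0 x:[7,41] y:[31/2,36] z:[91/3,125/3] -> hit [91/3,36], descend [1, 4, 5, 7]
  N1 x:[7,28] y:[18,23] z:[116/3,125/3] -> miss, prune
  N4 x:[26,33] y:[63/2,36] z:[94/3,35] -> hit [63/2,33], descend [2, 9]
    N2 x:[26,32] y:[67/2,36] z:[94/3,100/3] -> miss, prune
    N9 x:[32,33] y:[63/2,33] z:[33,35] -> hit [33,33] leaf, test {P1@t=33}
  N5 x:[36,41] y:[35/2,19] z:[31,32] -> miss, prune
  N7 x:[7,25] y:[31/2,24] z:[91/3,95/3] -> miss, prune

7 AABB tests over nodes [0, 1, 4, 2, 9, 5, 7]; 1 leaf entered; closest P1.

== RESULT ==
[0, 1, 4, 2, 9, 5, 7]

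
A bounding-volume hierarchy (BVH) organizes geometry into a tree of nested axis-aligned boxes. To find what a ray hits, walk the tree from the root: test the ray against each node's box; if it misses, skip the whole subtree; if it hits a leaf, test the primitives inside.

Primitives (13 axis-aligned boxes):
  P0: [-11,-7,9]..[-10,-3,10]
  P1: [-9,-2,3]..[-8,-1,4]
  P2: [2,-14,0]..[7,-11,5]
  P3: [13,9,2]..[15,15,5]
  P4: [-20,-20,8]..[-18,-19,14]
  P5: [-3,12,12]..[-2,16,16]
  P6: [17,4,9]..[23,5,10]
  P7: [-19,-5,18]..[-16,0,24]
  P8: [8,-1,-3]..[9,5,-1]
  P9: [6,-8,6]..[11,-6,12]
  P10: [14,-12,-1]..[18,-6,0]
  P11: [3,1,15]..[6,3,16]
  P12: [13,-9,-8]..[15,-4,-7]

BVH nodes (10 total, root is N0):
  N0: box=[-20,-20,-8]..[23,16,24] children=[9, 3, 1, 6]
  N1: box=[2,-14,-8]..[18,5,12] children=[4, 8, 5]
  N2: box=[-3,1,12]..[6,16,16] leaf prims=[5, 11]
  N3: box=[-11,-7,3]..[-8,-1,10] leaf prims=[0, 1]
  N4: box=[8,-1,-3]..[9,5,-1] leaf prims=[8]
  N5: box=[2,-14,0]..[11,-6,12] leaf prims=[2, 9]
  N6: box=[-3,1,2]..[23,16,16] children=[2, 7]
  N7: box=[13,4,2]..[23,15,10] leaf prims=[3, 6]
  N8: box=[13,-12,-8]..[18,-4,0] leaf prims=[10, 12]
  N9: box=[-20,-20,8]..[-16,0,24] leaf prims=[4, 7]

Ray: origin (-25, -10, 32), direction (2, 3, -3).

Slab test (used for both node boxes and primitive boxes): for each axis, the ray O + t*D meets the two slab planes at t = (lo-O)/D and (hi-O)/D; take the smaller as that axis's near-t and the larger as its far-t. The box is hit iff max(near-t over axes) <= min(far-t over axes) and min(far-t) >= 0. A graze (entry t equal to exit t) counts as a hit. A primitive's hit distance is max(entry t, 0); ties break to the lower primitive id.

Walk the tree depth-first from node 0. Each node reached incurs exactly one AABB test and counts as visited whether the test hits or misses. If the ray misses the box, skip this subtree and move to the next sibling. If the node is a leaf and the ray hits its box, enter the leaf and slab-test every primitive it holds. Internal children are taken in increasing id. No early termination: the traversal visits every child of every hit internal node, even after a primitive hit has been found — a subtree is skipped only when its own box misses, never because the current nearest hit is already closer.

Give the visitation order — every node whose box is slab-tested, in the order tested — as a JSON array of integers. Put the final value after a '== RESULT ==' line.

Trace the traversal:
N0 x:[5/2,24] y:[-10/3,26/3] z:[8/3,40/3] -> hit [8/3,26/3], descend [1, 3, 6, 9]
  N1 x:[27/2,43/2] y:[-4/3,5] z:[20/3,40/3] -> miss, prune
  N3 x:[7,17/2] y:[1,3] z:[22/3,29/3] -> miss, prune
  N6 x:[11,24] y:[11/3,26/3] z:[16/3,10] -> miss, prune
  N9 x:[5/2,9/2] y:[-10/3,10/3] z:[8/3,8] -> hit [8/3,10/3] leaf, test {P4(miss), P7@t=3}

Summary -> nodes [0, 1, 3, 6, 9]; box-tests=5; leaf-entries=1; first=P7

== RESULT ==
[0, 1, 3, 6, 9]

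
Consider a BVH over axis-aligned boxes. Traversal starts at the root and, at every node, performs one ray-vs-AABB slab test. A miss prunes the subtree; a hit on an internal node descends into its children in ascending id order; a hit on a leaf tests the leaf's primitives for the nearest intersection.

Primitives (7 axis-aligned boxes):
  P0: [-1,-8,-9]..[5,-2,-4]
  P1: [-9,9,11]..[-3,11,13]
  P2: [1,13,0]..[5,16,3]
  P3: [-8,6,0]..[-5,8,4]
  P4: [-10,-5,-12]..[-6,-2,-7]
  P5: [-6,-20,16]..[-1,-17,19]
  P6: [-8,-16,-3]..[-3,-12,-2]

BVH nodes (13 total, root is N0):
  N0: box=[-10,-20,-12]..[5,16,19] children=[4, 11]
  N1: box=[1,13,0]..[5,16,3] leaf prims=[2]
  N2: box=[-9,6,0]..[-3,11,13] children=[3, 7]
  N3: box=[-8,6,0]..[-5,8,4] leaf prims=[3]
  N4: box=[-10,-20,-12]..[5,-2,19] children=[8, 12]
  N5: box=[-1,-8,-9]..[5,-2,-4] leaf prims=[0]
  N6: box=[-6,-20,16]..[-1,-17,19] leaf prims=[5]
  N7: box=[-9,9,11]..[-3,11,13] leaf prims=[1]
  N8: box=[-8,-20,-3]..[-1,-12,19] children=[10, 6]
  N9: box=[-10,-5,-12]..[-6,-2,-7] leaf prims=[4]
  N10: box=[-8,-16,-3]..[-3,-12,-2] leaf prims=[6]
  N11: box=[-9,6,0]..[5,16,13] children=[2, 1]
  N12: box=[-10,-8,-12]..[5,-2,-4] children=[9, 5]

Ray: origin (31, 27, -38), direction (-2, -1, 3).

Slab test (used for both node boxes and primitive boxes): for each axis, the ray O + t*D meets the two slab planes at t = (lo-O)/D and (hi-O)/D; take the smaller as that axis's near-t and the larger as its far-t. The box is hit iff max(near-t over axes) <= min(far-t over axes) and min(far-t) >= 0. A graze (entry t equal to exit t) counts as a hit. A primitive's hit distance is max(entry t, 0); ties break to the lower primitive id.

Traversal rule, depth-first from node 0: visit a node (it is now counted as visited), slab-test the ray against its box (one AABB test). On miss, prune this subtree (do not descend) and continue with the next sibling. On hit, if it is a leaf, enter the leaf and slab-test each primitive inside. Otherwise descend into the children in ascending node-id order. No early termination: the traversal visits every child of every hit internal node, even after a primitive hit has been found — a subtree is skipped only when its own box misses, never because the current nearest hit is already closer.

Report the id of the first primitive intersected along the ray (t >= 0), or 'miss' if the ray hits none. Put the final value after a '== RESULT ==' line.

Traverse from the root:
N0 x:[13,41/2] y:[11,47] z:[26/3,19] -> hit [13,19], descend [4, 11]
  N4 x:[13,41/2] y:[29,47] z:[26/3,19] -> miss, prune
  N11 x:[13,20] y:[11,21] z:[38/3,17] -> hit [13,17], descend [1, 2]
    N1 x:[13,15] y:[11,14] z:[38/3,41/3] -> hit [13,41/3] leaf, test {P2@t=13}
    N2 x:[17,20] y:[16,21] z:[38/3,17] -> hit [17,17], descend [3, 7]
      N3 x:[18,39/2] y:[19,21] z:[38/3,14] -> miss, prune
      N7 x:[17,20] y:[16,18] z:[49/3,17] -> hit [17,17] leaf, test {P1@t=17}

7 AABB tests over nodes [0, 4, 11, 1, 2, 3, 7]; 2 leaves entered; closest P2.

== RESULT ==
2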